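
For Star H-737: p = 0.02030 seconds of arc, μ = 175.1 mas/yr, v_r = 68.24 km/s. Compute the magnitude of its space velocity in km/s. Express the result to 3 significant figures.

d = 1/p = 1/0.02030″ = 49.261 pc.
μ = 175.1 mas/yr = 0.1751 ″/yr.
v_t = 4.740 μ d = 4.740 × 0.1751 × 49.261 = 40.885 km/s.
v = √(v_r² + v_t²) = √(68.24² + 40.885²) = √6328.28 = 79.55 km/s.

79.6 km/s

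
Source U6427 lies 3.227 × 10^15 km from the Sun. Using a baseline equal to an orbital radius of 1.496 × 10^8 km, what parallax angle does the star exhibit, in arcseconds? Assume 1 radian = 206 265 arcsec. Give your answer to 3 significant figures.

θ ≈ B/d = (1.496 × 10^8) / (3.227 × 10^15) = 4.6359 × 10^-8 rad.
In arcseconds: 4.6359 × 10^-8 × 206265 = 0.0095622″.

0.00956 arcsec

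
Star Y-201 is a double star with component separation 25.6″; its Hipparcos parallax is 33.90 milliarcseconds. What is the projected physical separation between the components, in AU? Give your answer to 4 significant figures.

d = 1/p = 1/0.03390″ = 29.499 pc.
At distance d (pc), an angle of θ arcsec spans θ·d AU: s = 25.6 × 29.499 = 755.17 AU.

755.2 AU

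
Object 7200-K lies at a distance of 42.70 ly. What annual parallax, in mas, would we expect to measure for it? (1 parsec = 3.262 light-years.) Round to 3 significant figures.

d = 42.70 ly ÷ 3.262 = 13.09 pc.
p = 1/d = 1/13.09 = 0.076394 arcsec.
= 0.076394 × 1000 = 76.394 mas.

76.4 mas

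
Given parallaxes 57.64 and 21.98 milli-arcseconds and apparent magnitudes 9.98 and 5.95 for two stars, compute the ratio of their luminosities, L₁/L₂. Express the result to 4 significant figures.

d₁ = 1/p₁ = 1/0.05764″ = 17.349 pc; d₂ = 1/p₂ = 1/0.02198″ = 45.496 pc.
M₁ = m₁ − 5 log₁₀ d₁ + 5 = 9.98 − 6.1964 + 5 = 8.7836.
M₂ = 5.95 − 8.2899 + 5 = 2.6601.
L₁/L₂ = 10^(0.4(M₂ − M₁)) = 10^(0.4 × (-6.1235)) = 10^(-2.44940) = 0.003553.

L₁/L₂ = 0.003553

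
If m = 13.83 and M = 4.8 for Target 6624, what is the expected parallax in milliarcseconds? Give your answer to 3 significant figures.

1.56 mas

m − M = 13.83 − 4.8 = 9.03.
d = 10^((m−M)/5 + 1) = 10^2.806 = 639.73 pc.
p = 1/d = 1/639.73 = 0.0015632 arcsec = 1.5632 mas.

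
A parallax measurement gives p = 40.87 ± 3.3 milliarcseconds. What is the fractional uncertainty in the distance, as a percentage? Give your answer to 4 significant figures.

For d = 1/p, |σ_d/d| = |σ_p/p|.
σ_p/p = 3.3 / 40.87 = 0.080744 = 8.0744%.

8.074%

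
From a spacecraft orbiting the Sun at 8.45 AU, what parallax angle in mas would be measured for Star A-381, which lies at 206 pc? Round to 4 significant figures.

p (arcsec) = B (AU) / d (pc).
p = 8.45 / 206 = 0.041019 arcsec = 41.019 mas.

41.02 mas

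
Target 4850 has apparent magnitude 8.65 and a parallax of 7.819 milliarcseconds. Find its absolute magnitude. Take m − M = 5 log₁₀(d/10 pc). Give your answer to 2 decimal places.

M = 3.12

d = 1/p = 1/0.007819″ = 127.89 pc.
m − M = 5 log₁₀(127.89) − 5 = 10.5342 − 5 = 5.5342.
M = m − (m − M) = 8.65 − 5.5342 = 3.12.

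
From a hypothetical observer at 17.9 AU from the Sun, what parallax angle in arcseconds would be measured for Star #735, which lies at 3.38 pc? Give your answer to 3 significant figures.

5.30 arcsec

p (arcsec) = B (AU) / d (pc).
p = 17.9 / 3.38 = 5.2959 arcsec.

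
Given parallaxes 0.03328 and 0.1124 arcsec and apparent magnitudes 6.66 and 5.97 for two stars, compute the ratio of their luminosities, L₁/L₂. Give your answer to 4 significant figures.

d₁ = 1/p₁ = 1/0.03328″ = 30.048 pc; d₂ = 1/p₂ = 1/0.1124″ = 8.8968 pc.
M₁ = m₁ − 5 log₁₀ d₁ + 5 = 6.66 − 7.3891 + 5 = 4.2709.
M₂ = 5.97 − 4.7462 + 5 = 6.2238.
L₁/L₂ = 10^(0.4(M₂ − M₁)) = 10^(0.4 × 1.9529) = 10^0.78116 = 6.0417.

L₁/L₂ = 6.042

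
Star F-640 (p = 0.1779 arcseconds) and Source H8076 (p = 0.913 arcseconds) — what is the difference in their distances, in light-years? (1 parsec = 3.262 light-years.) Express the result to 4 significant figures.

d_A = 1/0.1779″ = 5.6211 pc; d_B = 1/0.9130″ = 1.0953 pc.
|d_B − d_A| = |1.0953 − 5.6211| = 4.5258 pc = 4.5258 × 3.262 ly = 14.763 ly.

14.76 ly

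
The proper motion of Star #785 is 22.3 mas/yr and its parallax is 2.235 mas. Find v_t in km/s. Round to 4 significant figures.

d = 1/p = 1/0.002235″ = 447.43 pc.
μ = 22.3 mas/yr = 0.0223 ″/yr.
v_t = 4.74 × μ × d = 4.74 × 0.0223 × 447.43 = 47.294 km/s.

47.29 km/s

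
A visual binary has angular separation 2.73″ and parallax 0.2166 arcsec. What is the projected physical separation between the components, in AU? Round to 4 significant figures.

d = 1/p = 1/0.2166″ = 4.6168 pc.
At distance d (pc), an angle of θ arcsec spans θ·d AU: s = 2.73 × 4.6168 = 12.604 AU.

12.60 AU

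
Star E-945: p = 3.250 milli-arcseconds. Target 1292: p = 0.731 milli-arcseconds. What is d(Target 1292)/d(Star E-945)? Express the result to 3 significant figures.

4.45

Since d = 1/p, d_B/d_A = p_A/p_B.
= 3.250 / 0.731 = 4.446.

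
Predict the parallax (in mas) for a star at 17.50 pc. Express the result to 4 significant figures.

p = 1/d = 1/17.5 = 0.057143 arcsec.
= 0.057143 × 1000 = 57.143 mas.

57.14 mas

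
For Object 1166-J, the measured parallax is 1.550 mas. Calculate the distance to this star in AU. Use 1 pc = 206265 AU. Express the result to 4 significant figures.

1.331 × 10^8 AU

p = 1.550 mas = 0.001550 arcsec.
d = 1/p = 1/0.001550 = 645.16 pc.
In AU: 645.16 × 206265 = 1.3307 × 10^8 AU.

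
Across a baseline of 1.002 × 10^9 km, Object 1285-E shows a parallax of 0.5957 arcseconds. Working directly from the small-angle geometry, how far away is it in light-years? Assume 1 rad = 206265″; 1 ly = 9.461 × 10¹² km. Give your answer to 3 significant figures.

36.7 ly

θ = 0.5957″ = 0.5957/206265 = 2.8880 × 10^-6 rad.
d = B/θ = (1.002 × 10^9) / (2.8880 × 10^-6) = 3.4695 × 10^14 km = (3.4695 × 10^14) / (9.461 × 10^12) ly = 36.672 ly.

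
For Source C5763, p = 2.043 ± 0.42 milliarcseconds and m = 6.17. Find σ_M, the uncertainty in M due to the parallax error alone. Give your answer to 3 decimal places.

σ_M = 0.446 mag

M = m − 5 log₁₀ d + 5 = m + 5 log₁₀ p + 5, so ∂M/∂p = 5/(p ln 10).
σ_M = (5/ln 10) · (σ_p/p) = 2.1715 × 0.42/2.043 = 2.1715 × 0.20558 = 0.44642.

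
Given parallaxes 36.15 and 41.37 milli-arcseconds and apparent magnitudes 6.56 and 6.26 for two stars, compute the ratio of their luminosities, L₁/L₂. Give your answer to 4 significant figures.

L₁/L₂ = 0.9935

d₁ = 1/p₁ = 1/0.03615″ = 27.663 pc; d₂ = 1/p₂ = 1/0.04137″ = 24.172 pc.
M₁ = m₁ − 5 log₁₀ d₁ + 5 = 6.56 − 7.2095 + 5 = 4.3505.
M₂ = 6.26 − 6.9166 + 5 = 4.3434.
L₁/L₂ = 10^(0.4(M₂ − M₁)) = 10^(0.4 × (-0.0071)) = 10^(-0.00284) = 0.99348.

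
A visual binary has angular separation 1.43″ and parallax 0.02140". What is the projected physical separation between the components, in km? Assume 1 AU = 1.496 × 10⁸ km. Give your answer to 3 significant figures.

1.00 × 10^10 km

d = 1/p = 1/0.02140″ = 46.729 pc.
At distance d (pc), an angle of θ arcsec spans θ·d AU: s = 1.43 × 46.729 = 66.822 AU.
= 66.822 × 1.496 × 10⁸ km = 9.9966 × 10^9 km.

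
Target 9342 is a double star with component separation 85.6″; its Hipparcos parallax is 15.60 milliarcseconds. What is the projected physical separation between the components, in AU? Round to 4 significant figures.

d = 1/p = 1/0.01560″ = 64.103 pc.
At distance d (pc), an angle of θ arcsec spans θ·d AU: s = 85.6 × 64.103 = 5487.2 AU.

5487 AU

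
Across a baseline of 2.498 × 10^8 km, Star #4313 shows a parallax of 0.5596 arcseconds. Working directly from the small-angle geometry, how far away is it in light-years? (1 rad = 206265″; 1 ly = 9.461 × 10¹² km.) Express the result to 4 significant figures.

9.732 ly

θ = 0.5596″ = 0.5596/206265 = 2.7130 × 10^-6 rad.
d = B/θ = (2.498 × 10^8) / (2.7130 × 10^-6) = 9.2075 × 10^13 km = (9.2075 × 10^13) / (9.461 × 10^12) ly = 9.7321 ly.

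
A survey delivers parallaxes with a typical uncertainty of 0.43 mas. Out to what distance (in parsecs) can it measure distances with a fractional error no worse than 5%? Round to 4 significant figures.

σ_d/d = σ_p/p, so the condition is σ_p/p ≤ 0.05, i.e. p ≥ σ_p/0.05.
p_min = 0.43/0.05 = 8.6 mas = 0.0086 arcsec.
d_max = 1/p_min = 1/0.0086 = 116.28 pc.

116.3 pc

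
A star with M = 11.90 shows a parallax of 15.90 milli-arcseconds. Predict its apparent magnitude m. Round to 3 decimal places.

d = 1/p = 1/0.01590″ = 62.893 pc.
m − M = 5 log₁₀ d − 5 = 5 log₁₀(62.893) − 5 = 8.9930 − 5 = 3.9930.
m = M + (m − M) = 11.90 + 3.9930 = 15.893.

m = 15.893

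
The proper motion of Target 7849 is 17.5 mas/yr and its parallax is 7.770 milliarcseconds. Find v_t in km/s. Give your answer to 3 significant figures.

d = 1/p = 1/0.007770″ = 128.7 pc.
μ = 17.5 mas/yr = 0.0175 ″/yr.
v_t = 4.74 × μ × d = 4.74 × 0.0175 × 128.7 = 10.676 km/s.

10.7 km/s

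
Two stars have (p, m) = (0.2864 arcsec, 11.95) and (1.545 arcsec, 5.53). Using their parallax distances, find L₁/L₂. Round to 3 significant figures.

d₁ = 1/p₁ = 1/0.2864″ = 3.4916 pc; d₂ = 1/p₂ = 1/1.545″ = 0.64725 pc.
M₁ = m₁ − 5 log₁₀ d₁ + 5 = 11.95 − 2.7151 + 5 = 14.2349.
M₂ = 5.53 − (-0.9446) + 5 = 11.4746.
L₁/L₂ = 10^(0.4(M₂ − M₁)) = 10^(0.4 × (-2.7603)) = 10^(-1.10412) = 0.078683.

L₁/L₂ = 0.0787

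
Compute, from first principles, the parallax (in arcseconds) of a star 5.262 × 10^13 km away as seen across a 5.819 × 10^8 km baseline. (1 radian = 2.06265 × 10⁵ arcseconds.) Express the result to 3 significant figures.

θ ≈ B/d = (5.819 × 10^8) / (5.262 × 10^13) = 1.1059 × 10^-5 rad.
In arcseconds: 1.1059 × 10^-5 × 206265 = 2.2811″.

2.28 arcsec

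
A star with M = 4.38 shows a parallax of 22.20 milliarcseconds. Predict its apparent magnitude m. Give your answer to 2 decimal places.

d = 1/p = 1/0.02220″ = 45.045 pc.
m − M = 5 log₁₀ d − 5 = 5 log₁₀(45.045) − 5 = 8.2682 − 5 = 3.2682.
m = M + (m − M) = 4.38 + 3.2682 = 7.65.

m = 7.65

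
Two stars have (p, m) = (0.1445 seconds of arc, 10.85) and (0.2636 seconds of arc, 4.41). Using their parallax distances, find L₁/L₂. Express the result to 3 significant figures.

L₁/L₂ = 0.00883

d₁ = 1/p₁ = 1/0.1445″ = 6.9204 pc; d₂ = 1/p₂ = 1/0.2636″ = 3.7936 pc.
M₁ = m₁ − 5 log₁₀ d₁ + 5 = 10.85 − 4.2007 + 5 = 11.6493.
M₂ = 4.41 − 2.8953 + 5 = 6.5147.
L₁/L₂ = 10^(0.4(M₂ − M₁)) = 10^(0.4 × (-5.1346)) = 10^(-2.05384) = 0.0088341.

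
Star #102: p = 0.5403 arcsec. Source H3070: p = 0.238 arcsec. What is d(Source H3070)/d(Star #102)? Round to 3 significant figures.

2.27

Since d = 1/p, d_B/d_A = p_A/p_B.
= 0.5403 / 0.238 = 2.2702.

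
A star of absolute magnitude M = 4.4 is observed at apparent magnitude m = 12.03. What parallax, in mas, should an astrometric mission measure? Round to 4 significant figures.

2.979 mas

m − M = 12.03 − 4.4 = 7.63.
d = 10^((m−M)/5 + 1) = 10^2.526 = 335.74 pc.
p = 1/d = 1/335.74 = 0.0029785 arcsec = 2.9785 mas.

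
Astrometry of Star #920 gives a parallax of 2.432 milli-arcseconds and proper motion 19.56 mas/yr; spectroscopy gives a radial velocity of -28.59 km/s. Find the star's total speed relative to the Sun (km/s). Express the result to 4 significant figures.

47.65 km/s

d = 1/p = 1/0.002432″ = 411.18 pc.
μ = 19.56 mas/yr = 0.01956 ″/yr.
v_t = 4.740 μ d = 4.740 × 0.01956 × 411.18 = 38.122 km/s.
v = √(v_r² + v_t²) = √((-28.59)² + 38.122²) = √2270.67 = 47.652 km/s.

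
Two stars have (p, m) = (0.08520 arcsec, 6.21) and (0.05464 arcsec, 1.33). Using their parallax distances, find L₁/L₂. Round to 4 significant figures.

L₁/L₂ = 0.004593

d₁ = 1/p₁ = 1/0.08520″ = 11.737 pc; d₂ = 1/p₂ = 1/0.05464″ = 18.302 pc.
M₁ = m₁ − 5 log₁₀ d₁ + 5 = 6.21 − 5.3478 + 5 = 5.8622.
M₂ = 1.33 − 6.3125 + 5 = 0.0175.
L₁/L₂ = 10^(0.4(M₂ − M₁)) = 10^(0.4 × (-5.8447)) = 10^(-2.33788) = 0.0045932.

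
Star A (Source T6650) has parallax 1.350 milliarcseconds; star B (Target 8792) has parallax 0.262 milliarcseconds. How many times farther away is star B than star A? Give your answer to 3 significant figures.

Since d = 1/p, d_B/d_A = p_A/p_B.
= 1.350 / 0.262 = 5.1527.

5.15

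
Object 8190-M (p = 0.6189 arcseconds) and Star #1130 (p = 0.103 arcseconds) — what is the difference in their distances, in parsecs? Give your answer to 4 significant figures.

d_A = 1/0.6189″ = 1.6158 pc; d_B = 1/0.1030″ = 9.7087 pc.
|d_B − d_A| = |9.7087 − 1.6158| = 8.0929 pc.

8.093 pc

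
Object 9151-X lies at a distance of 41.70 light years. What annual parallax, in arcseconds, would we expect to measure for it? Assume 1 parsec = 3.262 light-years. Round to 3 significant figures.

0.0782 arcsec

d = 41.70 ly ÷ 3.262 = 12.784 pc.
p = 1/d = 1/12.784 = 0.078223 arcsec.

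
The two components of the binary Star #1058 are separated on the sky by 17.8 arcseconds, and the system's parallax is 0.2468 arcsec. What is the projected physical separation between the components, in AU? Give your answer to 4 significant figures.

72.12 AU

d = 1/p = 1/0.2468″ = 4.0519 pc.
At distance d (pc), an angle of θ arcsec spans θ·d AU: s = 17.8 × 4.0519 = 72.124 AU.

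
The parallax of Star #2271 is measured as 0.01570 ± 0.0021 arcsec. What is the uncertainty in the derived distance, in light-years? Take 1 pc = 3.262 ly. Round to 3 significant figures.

27.8 ly

d = 1/p, so σ_d = σ_p / p².
σ_d = 0.00210 / (0.01570)² = 0.00210 / 0.00024649 = 8.5196 pc = 8.5196 × 3.262 ly = 27.791 ly.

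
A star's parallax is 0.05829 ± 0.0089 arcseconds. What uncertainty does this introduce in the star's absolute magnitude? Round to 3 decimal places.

σ_M = 0.332 mag

M = m − 5 log₁₀ d + 5 = m + 5 log₁₀ p + 5, so ∂M/∂p = 5/(p ln 10).
σ_M = (5/ln 10) · (σ_p/p) = 2.1715 × 0.0089/0.05829 = 2.1715 × 0.15268 = 0.33154.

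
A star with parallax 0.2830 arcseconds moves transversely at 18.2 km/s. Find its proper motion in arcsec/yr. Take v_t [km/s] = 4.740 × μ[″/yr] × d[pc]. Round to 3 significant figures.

1.09 arcsec/yr

d = 1/p = 1/0.2830″ = 3.5336 pc.
μ = v_t / (4.74 d) = 18.2 / (4.74 × 3.5336) = 18.2 / 16.749 = 1.0866 ″/yr.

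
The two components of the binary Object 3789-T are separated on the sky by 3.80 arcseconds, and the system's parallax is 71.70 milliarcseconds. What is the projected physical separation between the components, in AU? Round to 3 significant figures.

d = 1/p = 1/0.07170″ = 13.947 pc.
At distance d (pc), an angle of θ arcsec spans θ·d AU: s = 3.80 × 13.947 = 52.999 AU.

53.0 AU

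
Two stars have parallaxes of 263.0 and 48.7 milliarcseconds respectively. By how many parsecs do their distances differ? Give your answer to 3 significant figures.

16.7 pc

d_A = 1/0.2630″ = 3.8023 pc; d_B = 1/0.04870″ = 20.534 pc.
|d_B − d_A| = |20.534 − 3.8023| = 16.732 pc.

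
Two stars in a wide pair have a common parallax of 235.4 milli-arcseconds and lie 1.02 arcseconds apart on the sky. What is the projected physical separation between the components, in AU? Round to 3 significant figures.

d = 1/p = 1/0.2354″ = 4.2481 pc.
At distance d (pc), an angle of θ arcsec spans θ·d AU: s = 1.02 × 4.2481 = 4.3331 AU.

4.33 AU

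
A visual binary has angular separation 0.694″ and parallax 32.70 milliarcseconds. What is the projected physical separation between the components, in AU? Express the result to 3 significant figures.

d = 1/p = 1/0.03270″ = 30.581 pc.
At distance d (pc), an angle of θ arcsec spans θ·d AU: s = 0.694 × 30.581 = 21.223 AU.

21.2 AU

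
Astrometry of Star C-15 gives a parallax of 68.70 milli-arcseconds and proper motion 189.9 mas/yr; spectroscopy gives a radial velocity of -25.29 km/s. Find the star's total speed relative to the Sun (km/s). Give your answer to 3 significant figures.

28.5 km/s

d = 1/p = 1/0.06870″ = 14.556 pc.
μ = 189.9 mas/yr = 0.1899 ″/yr.
v_t = 4.740 μ d = 4.740 × 0.1899 × 14.556 = 13.102 km/s.
v = √(v_r² + v_t²) = √((-25.29)² + 13.102²) = √811.247 = 28.482 km/s.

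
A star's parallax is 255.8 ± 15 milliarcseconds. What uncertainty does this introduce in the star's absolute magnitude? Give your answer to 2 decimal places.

M = m − 5 log₁₀ d + 5 = m + 5 log₁₀ p + 5, so ∂M/∂p = 5/(p ln 10).
σ_M = (5/ln 10) · (σ_p/p) = 2.1715 × 15/255.8 = 2.1715 × 0.05864 = 0.12734.

σ_M = 0.13 mag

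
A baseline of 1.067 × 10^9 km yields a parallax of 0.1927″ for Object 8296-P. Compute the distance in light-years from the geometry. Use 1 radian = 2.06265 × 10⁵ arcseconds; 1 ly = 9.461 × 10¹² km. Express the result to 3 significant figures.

θ = 0.1927″ = 0.1927/206265 = 9.3424 × 10^-7 rad.
d = B/θ = (1.067 × 10^9) / (9.3424 × 10^-7) = 1.1421 × 10^15 km = (1.1421 × 10^15) / (9.461 × 10^12) ly = 120.72 ly.

121 ly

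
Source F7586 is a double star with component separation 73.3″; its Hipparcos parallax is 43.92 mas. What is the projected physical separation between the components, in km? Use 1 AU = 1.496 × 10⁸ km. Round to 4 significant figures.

2.497 × 10^11 km

d = 1/p = 1/0.04392″ = 22.769 pc.
At distance d (pc), an angle of θ arcsec spans θ·d AU: s = 73.3 × 22.769 = 1669 AU.
= 1669 × 1.496 × 10⁸ km = 2.4968 × 10^11 km.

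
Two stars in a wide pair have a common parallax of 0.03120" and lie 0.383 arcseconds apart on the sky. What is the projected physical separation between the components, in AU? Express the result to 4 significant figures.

d = 1/p = 1/0.03120″ = 32.051 pc.
At distance d (pc), an angle of θ arcsec spans θ·d AU: s = 0.383 × 32.051 = 12.276 AU.

12.28 AU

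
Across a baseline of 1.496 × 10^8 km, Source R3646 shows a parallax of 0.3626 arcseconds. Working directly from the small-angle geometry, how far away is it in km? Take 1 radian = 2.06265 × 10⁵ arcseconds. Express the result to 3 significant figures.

8.51 × 10^13 km

θ = 0.3626″ = 0.3626/206265 = 1.7579 × 10^-6 rad.
d = B/θ = (1.496 × 10^8) / (1.7579 × 10^-6) = 8.5102 × 10^13 km.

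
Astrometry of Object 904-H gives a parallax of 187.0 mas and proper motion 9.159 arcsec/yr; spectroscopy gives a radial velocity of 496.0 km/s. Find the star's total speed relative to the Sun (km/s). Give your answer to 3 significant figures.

d = 1/p = 1/0.1870″ = 5.3476 pc.
v_t = 4.740 μ d = 4.740 × 9.159 × 5.3476 = 232.16 km/s.
v = √(v_r² + v_t²) = √(496.0² + 232.16²) = √299914 = 547.64 km/s.

548 km/s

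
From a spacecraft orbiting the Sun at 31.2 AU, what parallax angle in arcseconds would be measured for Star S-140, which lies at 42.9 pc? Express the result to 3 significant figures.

0.727 arcsec

p (arcsec) = B (AU) / d (pc).
p = 31.2 / 42.9 = 0.72727 arcsec.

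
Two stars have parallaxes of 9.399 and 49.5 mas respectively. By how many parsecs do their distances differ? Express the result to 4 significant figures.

d_A = 1/0.009399″ = 106.39 pc; d_B = 1/0.04950″ = 20.202 pc.
|d_B − d_A| = |20.202 − 106.39| = 86.188 pc.

86.19 pc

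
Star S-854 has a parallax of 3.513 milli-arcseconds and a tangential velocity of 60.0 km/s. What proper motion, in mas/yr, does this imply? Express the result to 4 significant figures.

d = 1/p = 1/0.003513″ = 284.66 pc.
μ = v_t / (4.74 d) = 60.0 / (4.74 × 284.66) = 60.0 / 1349.3 = 0.044468 ″/yr = 44.468 mas/yr.

44.47 mas/yr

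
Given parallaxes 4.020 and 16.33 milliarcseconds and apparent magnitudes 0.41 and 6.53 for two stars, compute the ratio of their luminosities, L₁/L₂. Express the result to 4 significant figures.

L₁/L₂ = 4629

d₁ = 1/p₁ = 1/0.004020″ = 248.76 pc; d₂ = 1/p₂ = 1/0.01633″ = 61.237 pc.
M₁ = m₁ − 5 log₁₀ d₁ + 5 = 0.41 − 11.9789 + 5 = -6.5689.
M₂ = 6.53 − 8.9351 + 5 = 2.5949.
L₁/L₂ = 10^(0.4(M₂ − M₁)) = 10^(0.4 × 9.1638) = 10^3.66552 = 4629.3.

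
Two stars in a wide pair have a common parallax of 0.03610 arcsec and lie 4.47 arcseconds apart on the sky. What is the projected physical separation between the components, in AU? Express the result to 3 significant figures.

d = 1/p = 1/0.03610″ = 27.701 pc.
At distance d (pc), an angle of θ arcsec spans θ·d AU: s = 4.47 × 27.701 = 123.82 AU.

124 AU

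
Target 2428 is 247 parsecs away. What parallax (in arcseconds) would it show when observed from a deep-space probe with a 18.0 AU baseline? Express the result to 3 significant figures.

0.0729 arcsec

p (arcsec) = B (AU) / d (pc).
p = 18.0 / 247 = 0.072874 arcsec.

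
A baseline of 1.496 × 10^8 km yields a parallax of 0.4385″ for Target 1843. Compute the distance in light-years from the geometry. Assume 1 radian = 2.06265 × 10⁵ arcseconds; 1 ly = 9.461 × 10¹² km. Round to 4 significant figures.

7.438 ly

θ = 0.4385″ = 0.4385/206265 = 2.1259 × 10^-6 rad.
d = B/θ = (1.496 × 10^8) / (2.1259 × 10^-6) = 7.0370 × 10^13 km = (7.0370 × 10^13) / (9.461 × 10^12) ly = 7.4379 ly.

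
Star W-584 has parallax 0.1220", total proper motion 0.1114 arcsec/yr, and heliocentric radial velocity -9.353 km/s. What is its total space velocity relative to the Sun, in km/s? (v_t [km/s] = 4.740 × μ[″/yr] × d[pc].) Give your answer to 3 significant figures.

d = 1/p = 1/0.1220″ = 8.1967 pc.
v_t = 4.740 μ d = 4.740 × 0.1114 × 8.1967 = 4.3282 km/s.
v = √(v_r² + v_t²) = √((-9.353)² + 4.3282²) = √106.212 = 10.306 km/s.

10.3 km/s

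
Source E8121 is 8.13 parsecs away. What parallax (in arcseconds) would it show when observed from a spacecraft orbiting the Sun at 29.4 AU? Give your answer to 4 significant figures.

3.616 arcsec

p (arcsec) = B (AU) / d (pc).
p = 29.4 / 8.13 = 3.6162 arcsec.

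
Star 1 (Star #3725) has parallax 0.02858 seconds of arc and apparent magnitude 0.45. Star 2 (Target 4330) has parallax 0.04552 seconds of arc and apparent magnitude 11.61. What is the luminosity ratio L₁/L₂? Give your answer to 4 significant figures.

d₁ = 1/p₁ = 1/0.02858″ = 34.99 pc; d₂ = 1/p₂ = 1/0.04552″ = 21.968 pc.
M₁ = m₁ − 5 log₁₀ d₁ + 5 = 0.45 − 7.7197 + 5 = -2.2697.
M₂ = 11.61 − 6.7090 + 5 = 9.9010.
L₁/L₂ = 10^(0.4(M₂ − M₁)) = 10^(0.4 × 12.1707) = 10^4.86828 = 73838.

L₁/L₂ = 73840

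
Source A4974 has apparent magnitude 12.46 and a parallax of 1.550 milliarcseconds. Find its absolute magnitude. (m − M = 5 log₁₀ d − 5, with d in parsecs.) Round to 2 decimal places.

d = 1/p = 1/0.001550″ = 645.16 pc.
m − M = 5 log₁₀(645.16) − 5 = 14.0483 − 5 = 9.0483.
M = m − (m − M) = 12.46 − 9.0483 = 3.41.

M = 3.41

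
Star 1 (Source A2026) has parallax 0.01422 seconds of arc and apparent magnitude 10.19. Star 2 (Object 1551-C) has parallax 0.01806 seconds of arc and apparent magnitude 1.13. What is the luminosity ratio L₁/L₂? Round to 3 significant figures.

L₁/L₂ = 0.000383

d₁ = 1/p₁ = 1/0.01422″ = 70.323 pc; d₂ = 1/p₂ = 1/0.01806″ = 55.371 pc.
M₁ = m₁ − 5 log₁₀ d₁ + 5 = 10.19 − 9.2355 + 5 = 5.9545.
M₂ = 1.13 − 8.7164 + 5 = -2.5864.
L₁/L₂ = 10^(0.4(M₂ − M₁)) = 10^(0.4 × (-8.5409)) = 10^(-3.41636) = 0.00038339.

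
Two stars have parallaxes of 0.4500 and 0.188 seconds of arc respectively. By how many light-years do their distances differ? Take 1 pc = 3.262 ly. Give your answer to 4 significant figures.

10.10 ly

d_A = 1/0.4500″ = 2.2222 pc; d_B = 1/0.1880″ = 5.3191 pc.
|d_B − d_A| = |5.3191 − 2.2222| = 3.0969 pc = 3.0969 × 3.262 ly = 10.102 ly.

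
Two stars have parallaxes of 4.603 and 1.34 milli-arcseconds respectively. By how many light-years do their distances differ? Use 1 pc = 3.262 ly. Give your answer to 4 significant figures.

d_A = 1/0.004603″ = 217.25 pc; d_B = 1/0.001340″ = 746.27 pc.
|d_B − d_A| = |746.27 − 217.25| = 529.02 pc = 529.02 × 3.262 ly = 1725.7 ly.

1726 ly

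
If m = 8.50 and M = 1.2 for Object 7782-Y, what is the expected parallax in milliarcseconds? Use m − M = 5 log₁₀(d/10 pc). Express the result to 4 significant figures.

m − M = 8.50 − 1.2 = 7.30.
d = 10^((m−M)/5 + 1) = 10^2.460 = 288.4 pc.
p = 1/d = 1/288.4 = 0.0034674 arcsec = 3.4674 mas.

3.467 mas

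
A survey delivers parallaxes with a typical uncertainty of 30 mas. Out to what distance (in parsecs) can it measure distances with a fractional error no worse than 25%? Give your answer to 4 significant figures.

8.333 pc

σ_d/d = σ_p/p, so the condition is σ_p/p ≤ 0.25, i.e. p ≥ σ_p/0.25.
p_min = 30/0.25 = 120 mas = 0.12 arcsec.
d_max = 1/p_min = 1/0.12 = 8.3333 pc.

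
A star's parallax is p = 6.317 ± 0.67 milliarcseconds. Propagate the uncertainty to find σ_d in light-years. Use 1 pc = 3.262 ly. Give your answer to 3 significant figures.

54.8 ly

d = 1/p, so σ_d = σ_p / p².
σ_d = 0.000670 / (0.006317)² = 0.000670 / 0.000039904 = 16.79 pc = 16.79 × 3.262 ly = 54.769 ly.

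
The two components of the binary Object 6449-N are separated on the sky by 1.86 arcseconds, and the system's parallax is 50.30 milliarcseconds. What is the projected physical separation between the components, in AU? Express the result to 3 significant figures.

d = 1/p = 1/0.05030″ = 19.881 pc.
At distance d (pc), an angle of θ arcsec spans θ·d AU: s = 1.86 × 19.881 = 36.979 AU.

37.0 AU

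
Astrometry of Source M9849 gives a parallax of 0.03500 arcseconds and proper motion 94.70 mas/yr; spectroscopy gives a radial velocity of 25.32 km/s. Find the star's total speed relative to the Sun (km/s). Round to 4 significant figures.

d = 1/p = 1/0.03500″ = 28.571 pc.
μ = 94.70 mas/yr = 0.09470 ″/yr.
v_t = 4.740 μ d = 4.740 × 0.09470 × 28.571 = 12.825 km/s.
v = √(v_r² + v_t²) = √(25.32² + 12.825²) = √805.583 = 28.383 km/s.

28.38 km/s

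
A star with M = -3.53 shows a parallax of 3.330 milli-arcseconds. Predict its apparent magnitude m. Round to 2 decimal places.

m = 3.86

d = 1/p = 1/0.003330″ = 300.3 pc.
m − M = 5 log₁₀ d − 5 = 5 log₁₀(300.3) − 5 = 12.3878 − 5 = 7.3878.
m = M + (m − M) = -3.53 + 7.3878 = 3.86.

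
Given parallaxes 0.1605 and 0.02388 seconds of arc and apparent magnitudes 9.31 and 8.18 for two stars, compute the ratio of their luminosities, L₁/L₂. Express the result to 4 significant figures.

d₁ = 1/p₁ = 1/0.1605″ = 6.2305 pc; d₂ = 1/p₂ = 1/0.02388″ = 41.876 pc.
M₁ = m₁ − 5 log₁₀ d₁ + 5 = 9.31 − 3.9726 + 5 = 10.3374.
M₂ = 8.18 − 8.1098 + 5 = 5.0702.
L₁/L₂ = 10^(0.4(M₂ − M₁)) = 10^(0.4 × (-5.2672)) = 10^(-2.10688) = 0.0078184.

L₁/L₂ = 0.007818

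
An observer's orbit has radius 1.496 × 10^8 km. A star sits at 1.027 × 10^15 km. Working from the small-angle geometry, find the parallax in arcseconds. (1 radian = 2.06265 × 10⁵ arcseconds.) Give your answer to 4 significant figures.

0.03005 arcsec

θ ≈ B/d = (1.496 × 10^8) / (1.027 × 10^15) = 1.4567 × 10^-7 rad.
In arcseconds: 1.4567 × 10^-7 × 206265 = 0.030047″.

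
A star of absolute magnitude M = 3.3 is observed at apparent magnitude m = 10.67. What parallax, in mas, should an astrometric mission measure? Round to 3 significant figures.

3.36 mas

m − M = 10.67 − 3.3 = 7.37.
d = 10^((m−M)/5 + 1) = 10^2.474 = 297.85 pc.
p = 1/d = 1/297.85 = 0.0033574 arcsec = 3.3574 mas.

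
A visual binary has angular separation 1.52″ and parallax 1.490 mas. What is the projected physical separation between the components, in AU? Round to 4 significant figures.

d = 1/p = 1/0.001490″ = 671.14 pc.
At distance d (pc), an angle of θ arcsec spans θ·d AU: s = 1.52 × 671.14 = 1020.1 AU.

1020 AU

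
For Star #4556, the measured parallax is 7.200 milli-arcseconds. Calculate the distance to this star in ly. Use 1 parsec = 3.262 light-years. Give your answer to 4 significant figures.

453.1 ly

p = 7.200 milli-arcseconds = 0.007200 arcsec.
d = 1/p = 1/0.007200 = 138.89 pc.
In light-years: 138.89 × 3.262 = 453.06 ly.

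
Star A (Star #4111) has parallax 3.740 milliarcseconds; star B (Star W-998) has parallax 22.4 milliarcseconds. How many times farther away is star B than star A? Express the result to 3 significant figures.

0.167

Since d = 1/p, d_B/d_A = p_A/p_B.
= 3.740 / 22.4 = 0.16696.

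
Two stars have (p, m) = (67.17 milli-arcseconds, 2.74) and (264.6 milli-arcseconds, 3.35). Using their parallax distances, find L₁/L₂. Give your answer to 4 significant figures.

L₁/L₂ = 27.22

d₁ = 1/p₁ = 1/0.06717″ = 14.888 pc; d₂ = 1/p₂ = 1/0.2646″ = 3.7793 pc.
M₁ = m₁ − 5 log₁₀ d₁ + 5 = 2.74 − 5.8642 + 5 = 1.8758.
M₂ = 3.35 − 2.8871 + 5 = 5.4629.
L₁/L₂ = 10^(0.4(M₂ − M₁)) = 10^(0.4 × 3.5871) = 10^1.43484 = 27.217.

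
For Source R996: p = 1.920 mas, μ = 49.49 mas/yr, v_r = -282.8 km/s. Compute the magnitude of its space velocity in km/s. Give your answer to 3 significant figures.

d = 1/p = 1/0.001920″ = 520.83 pc.
μ = 49.49 mas/yr = 0.04949 ″/yr.
v_t = 4.740 μ d = 4.740 × 0.04949 × 520.83 = 122.18 km/s.
v = √(v_r² + v_t²) = √((-282.8)² + 122.18²) = √94903.8 = 308.06 km/s.

308 km/s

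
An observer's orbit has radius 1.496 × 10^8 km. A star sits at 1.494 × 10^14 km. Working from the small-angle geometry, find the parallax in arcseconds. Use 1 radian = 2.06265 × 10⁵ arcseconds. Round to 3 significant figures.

0.207 arcsec

θ ≈ B/d = (1.496 × 10^8) / (1.494 × 10^14) = 1.0013 × 10^-6 rad.
In arcseconds: 1.0013 × 10^-6 × 206265 = 0.20653″.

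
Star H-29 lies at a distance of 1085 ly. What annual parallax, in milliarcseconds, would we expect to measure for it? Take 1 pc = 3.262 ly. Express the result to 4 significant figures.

3.006 mas

d = 1085 ly ÷ 3.262 = 332.62 pc.
p = 1/d = 1/332.62 = 0.0030064 arcsec.
= 0.0030064 × 1000 = 3.0064 mas.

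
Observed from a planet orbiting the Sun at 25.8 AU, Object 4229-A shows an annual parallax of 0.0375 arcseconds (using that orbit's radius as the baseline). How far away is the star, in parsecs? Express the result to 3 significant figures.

With baseline B (in AU) and parallax p (in arcsec), d = B/p parsecs.
d = 25.8 / 0.0375 = 688 pc.

688 pc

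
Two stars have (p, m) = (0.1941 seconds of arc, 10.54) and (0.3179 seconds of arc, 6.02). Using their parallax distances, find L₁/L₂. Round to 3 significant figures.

L₁/L₂ = 0.0417

d₁ = 1/p₁ = 1/0.1941″ = 5.152 pc; d₂ = 1/p₂ = 1/0.3179″ = 3.1456 pc.
M₁ = m₁ − 5 log₁₀ d₁ + 5 = 10.54 − 3.5599 + 5 = 11.9801.
M₂ = 6.02 − 2.4885 + 5 = 8.5315.
L₁/L₂ = 10^(0.4(M₂ − M₁)) = 10^(0.4 × (-3.4486)) = 10^(-1.37944) = 0.041741.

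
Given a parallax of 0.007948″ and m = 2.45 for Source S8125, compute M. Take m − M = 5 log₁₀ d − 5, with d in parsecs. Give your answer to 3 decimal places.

M = -3.049

d = 1/p = 1/0.007948″ = 125.82 pc.
m − M = 5 log₁₀(125.82) − 5 = 10.4987 − 5 = 5.4987.
M = m − (m − M) = 2.45 − 5.4987 = -3.049.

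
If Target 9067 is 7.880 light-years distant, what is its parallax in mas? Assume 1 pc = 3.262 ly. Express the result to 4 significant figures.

d = 7.880 ly ÷ 3.262 = 2.4157 pc.
p = 1/d = 1/2.4157 = 0.41396 arcsec.
= 0.41396 × 1000 = 413.96 mas.

414.0 mas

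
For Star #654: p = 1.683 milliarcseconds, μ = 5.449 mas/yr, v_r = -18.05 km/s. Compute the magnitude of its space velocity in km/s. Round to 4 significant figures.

23.69 km/s

d = 1/p = 1/0.001683″ = 594.18 pc.
μ = 5.449 mas/yr = 0.005449 ″/yr.
v_t = 4.740 μ d = 4.740 × 0.005449 × 594.18 = 15.347 km/s.
v = √(v_r² + v_t²) = √((-18.05)² + 15.347²) = √561.333 = 23.692 km/s.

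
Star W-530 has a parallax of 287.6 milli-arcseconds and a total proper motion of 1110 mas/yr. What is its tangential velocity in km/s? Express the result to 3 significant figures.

18.3 km/s

d = 1/p = 1/0.2876″ = 3.4771 pc.
μ = 1110 mas/yr = 1.11 ″/yr.
v_t = 4.74 × μ × d = 4.74 × 1.11 × 3.4771 = 18.294 km/s.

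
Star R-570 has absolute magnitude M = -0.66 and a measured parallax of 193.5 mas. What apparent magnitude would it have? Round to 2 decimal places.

d = 1/p = 1/0.1935″ = 5.168 pc.
m − M = 5 log₁₀ d − 5 = 5 log₁₀(5.168) − 5 = 3.5666 − 5 = -1.4334.
m = M + (m − M) = -0.66 + (-1.4334) = -2.09.

m = -2.09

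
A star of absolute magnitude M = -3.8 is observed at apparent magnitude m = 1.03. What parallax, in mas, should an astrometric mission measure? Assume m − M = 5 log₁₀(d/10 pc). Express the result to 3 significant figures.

m − M = 1.03 − (-3.8) = 4.83.
d = 10^((m−M)/5 + 1) = 10^1.966 = 92.47 pc.
p = 1/d = 1/92.47 = 0.010814 arcsec = 10.814 mas.

10.8 mas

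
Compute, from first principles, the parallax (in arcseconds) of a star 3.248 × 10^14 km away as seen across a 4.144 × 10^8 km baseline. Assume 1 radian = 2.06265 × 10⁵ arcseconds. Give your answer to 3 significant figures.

θ ≈ B/d = (4.144 × 10^8) / (3.248 × 10^14) = 1.2759 × 10^-6 rad.
In arcseconds: 1.2759 × 10^-6 × 206265 = 0.26317″.

0.263 arcsec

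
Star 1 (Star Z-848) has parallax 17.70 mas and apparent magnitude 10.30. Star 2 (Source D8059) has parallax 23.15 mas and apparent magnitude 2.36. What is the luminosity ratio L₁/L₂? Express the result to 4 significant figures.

L₁/L₂ = 0.001141

d₁ = 1/p₁ = 1/0.01770″ = 56.497 pc; d₂ = 1/p₂ = 1/0.02315″ = 43.197 pc.
M₁ = m₁ − 5 log₁₀ d₁ + 5 = 10.30 − 8.7601 + 5 = 6.5399.
M₂ = 2.36 − 8.1773 + 5 = -0.8173.
L₁/L₂ = 10^(0.4(M₂ − M₁)) = 10^(0.4 × (-7.3572)) = 10^(-2.94288) = 0.0011406.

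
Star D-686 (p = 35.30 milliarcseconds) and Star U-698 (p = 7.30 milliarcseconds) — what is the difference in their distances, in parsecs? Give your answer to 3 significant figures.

d_A = 1/0.03530″ = 28.329 pc; d_B = 1/0.007300″ = 136.99 pc.
|d_B − d_A| = |136.99 − 28.329| = 108.66 pc.

109 pc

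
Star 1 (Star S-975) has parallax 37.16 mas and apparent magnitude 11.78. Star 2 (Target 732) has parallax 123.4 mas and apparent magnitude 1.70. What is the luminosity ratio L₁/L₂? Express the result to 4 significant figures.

d₁ = 1/p₁ = 1/0.03716″ = 26.911 pc; d₂ = 1/p₂ = 1/0.1234″ = 8.1037 pc.
M₁ = m₁ − 5 log₁₀ d₁ + 5 = 11.78 − 7.1496 + 5 = 9.6304.
M₂ = 1.70 − 4.5434 + 5 = 2.1566.
L₁/L₂ = 10^(0.4(M₂ − M₁)) = 10^(0.4 × (-7.4738)) = 10^(-2.98952) = 0.0010244.

L₁/L₂ = 0.001024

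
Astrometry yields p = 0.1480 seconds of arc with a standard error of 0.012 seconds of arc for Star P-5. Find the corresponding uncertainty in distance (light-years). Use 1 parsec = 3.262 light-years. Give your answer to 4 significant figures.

1.787 ly

d = 1/p, so σ_d = σ_p / p².
σ_d = 0.0120 / (0.1480)² = 0.0120 / 0.021904 = 0.54785 pc = 0.54785 × 3.262 ly = 1.7871 ly.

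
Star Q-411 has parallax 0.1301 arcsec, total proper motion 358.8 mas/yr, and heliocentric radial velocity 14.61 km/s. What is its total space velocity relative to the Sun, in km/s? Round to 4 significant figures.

d = 1/p = 1/0.1301″ = 7.6864 pc.
μ = 358.8 mas/yr = 0.3588 ″/yr.
v_t = 4.740 μ d = 4.740 × 0.3588 × 7.6864 = 13.072 km/s.
v = √(v_r² + v_t²) = √(14.61² + 13.072²) = √384.329 = 19.604 km/s.

19.60 km/s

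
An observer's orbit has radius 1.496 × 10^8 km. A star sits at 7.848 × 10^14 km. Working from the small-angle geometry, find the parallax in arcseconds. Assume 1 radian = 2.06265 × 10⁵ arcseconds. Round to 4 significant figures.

0.03932 arcsec

θ ≈ B/d = (1.496 × 10^8) / (7.848 × 10^14) = 1.9062 × 10^-7 rad.
In arcseconds: 1.9062 × 10^-7 × 206265 = 0.039318″.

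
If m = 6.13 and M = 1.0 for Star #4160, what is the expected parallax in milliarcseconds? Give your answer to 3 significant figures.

9.42 mas

m − M = 6.13 − 1.0 = 5.13.
d = 10^((m−M)/5 + 1) = 10^2.026 = 106.17 pc.
p = 1/d = 1/106.17 = 0.0094189 arcsec = 9.4189 mas.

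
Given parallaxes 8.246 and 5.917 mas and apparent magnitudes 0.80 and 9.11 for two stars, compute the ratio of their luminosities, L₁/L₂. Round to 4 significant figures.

d₁ = 1/p₁ = 1/0.008246″ = 121.27 pc; d₂ = 1/p₂ = 1/0.005917″ = 169 pc.
M₁ = m₁ − 5 log₁₀ d₁ + 5 = 0.80 − 10.4188 + 5 = -4.6188.
M₂ = 9.11 − 11.1394 + 5 = 2.9706.
L₁/L₂ = 10^(0.4(M₂ − M₁)) = 10^(0.4 × 7.5894) = 10^3.03576 = 1085.8.

L₁/L₂ = 1086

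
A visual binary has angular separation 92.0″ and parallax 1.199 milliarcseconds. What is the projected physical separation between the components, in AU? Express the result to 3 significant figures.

d = 1/p = 1/0.001199″ = 834.03 pc.
At distance d (pc), an angle of θ arcsec spans θ·d AU: s = 92.0 × 834.03 = 76731 AU.

76700 AU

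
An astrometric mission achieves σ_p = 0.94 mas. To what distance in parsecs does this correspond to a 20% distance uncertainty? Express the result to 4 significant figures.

σ_d/d = σ_p/p, so the condition is σ_p/p ≤ 0.20, i.e. p ≥ σ_p/0.20.
p_min = 0.94/0.20 = 4.7 mas = 0.0047 arcsec.
d_max = 1/p_min = 1/0.0047 = 212.77 pc.

212.8 pc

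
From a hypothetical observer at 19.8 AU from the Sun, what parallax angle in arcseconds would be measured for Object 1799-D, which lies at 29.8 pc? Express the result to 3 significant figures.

p (arcsec) = B (AU) / d (pc).
p = 19.8 / 29.8 = 0.66443 arcsec.

0.664 arcsec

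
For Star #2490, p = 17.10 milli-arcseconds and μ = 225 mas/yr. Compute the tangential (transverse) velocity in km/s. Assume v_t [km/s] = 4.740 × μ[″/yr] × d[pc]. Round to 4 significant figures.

62.37 km/s

d = 1/p = 1/0.01710″ = 58.48 pc.
μ = 225 mas/yr = 0.225 ″/yr.
v_t = 4.74 × μ × d = 4.74 × 0.225 × 58.48 = 62.369 km/s.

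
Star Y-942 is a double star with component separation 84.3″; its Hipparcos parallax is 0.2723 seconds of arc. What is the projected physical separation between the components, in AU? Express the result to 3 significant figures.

d = 1/p = 1/0.2723″ = 3.6724 pc.
At distance d (pc), an angle of θ arcsec spans θ·d AU: s = 84.3 × 3.6724 = 309.58 AU.

310 AU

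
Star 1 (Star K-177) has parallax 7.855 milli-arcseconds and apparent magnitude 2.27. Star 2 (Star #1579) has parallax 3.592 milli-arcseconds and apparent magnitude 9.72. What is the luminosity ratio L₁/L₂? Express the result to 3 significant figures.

d₁ = 1/p₁ = 1/0.007855″ = 127.31 pc; d₂ = 1/p₂ = 1/0.003592″ = 278.4 pc.
M₁ = m₁ − 5 log₁₀ d₁ + 5 = 2.27 − 10.5243 + 5 = -3.2543.
M₂ = 9.72 − 12.2233 + 5 = 2.4967.
L₁/L₂ = 10^(0.4(M₂ − M₁)) = 10^(0.4 × 5.7510) = 10^2.30040 = 199.71.

L₁/L₂ = 200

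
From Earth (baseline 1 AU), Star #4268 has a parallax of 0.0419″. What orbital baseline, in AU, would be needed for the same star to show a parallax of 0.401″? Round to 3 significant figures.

Parallax scales linearly with baseline: p ∝ B, so B = p_target / p_Earth × 1 AU.
B = 0.401 / 0.0419 = 9.5704 AU.

9.57 AU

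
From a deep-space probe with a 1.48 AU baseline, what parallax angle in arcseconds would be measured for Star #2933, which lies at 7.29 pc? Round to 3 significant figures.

0.203 arcsec

p (arcsec) = B (AU) / d (pc).
p = 1.48 / 7.29 = 0.20302 arcsec.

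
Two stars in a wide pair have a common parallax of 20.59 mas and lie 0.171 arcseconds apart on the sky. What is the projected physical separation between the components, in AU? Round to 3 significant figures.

8.31 AU

d = 1/p = 1/0.02059″ = 48.567 pc.
At distance d (pc), an angle of θ arcsec spans θ·d AU: s = 0.171 × 48.567 = 8.305 AU.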